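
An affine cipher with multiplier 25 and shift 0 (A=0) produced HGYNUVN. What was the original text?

TUCNGFN

The inverse of 25 mod 26 is 25, since 25·25=625≡1. Apply D(y)=25·(y−0) mod 26:
H(7): 25·(7−0)=175≡19 → T
G(6): 25·(6−0)=150≡20 → U
Y(24): 25·(24−0)=600≡2 → C
N(13): 25·(13−0)=325≡13 → N
U(20): 25·(20−0)=500≡6 → G
V(21): 25·(21−0)=525≡5 → F
N(13): 25·(13−0)=325≡13 → N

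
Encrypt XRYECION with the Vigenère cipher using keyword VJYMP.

SAWQRDXL

Repeat the key across the message: VJYMPVJY
X(23)+V(21): 44≡18 → S
R(17)+J(9): 26≡0 → A
Y(24)+Y(24): 48≡22 → W
E(4)+M(12): 16 → Q
C(2)+P(15): 17 → R
I(8)+V(21): 29≡3 → D
O(14)+J(9): 23 → X
N(13)+Y(24): 37≡11 → L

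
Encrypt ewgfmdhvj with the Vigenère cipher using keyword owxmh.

Repeat the key across the message: owxmhowxm
e(4)+o(14): 18 → s
w(22)+w(22): 44≡18 → s
g(6)+x(23): 29≡3 → d
f(5)+m(12): 17 → r
m(12)+h(7): 19 → t
d(3)+o(14): 17 → r
h(7)+w(22): 29≡3 → d
v(21)+x(23): 44≡18 → s
j(9)+m(12): 21 → v

ssdrtrdsv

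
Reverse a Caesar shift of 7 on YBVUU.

Y(24): 24−7=17 → R
B(1): 1−7=-6≡20 → U
V(21): 21−7=14 → O
U(20): 20−7=13 → N
U(20): 20−7=13 → N

RUONN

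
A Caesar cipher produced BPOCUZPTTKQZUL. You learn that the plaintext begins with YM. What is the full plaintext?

From the crib: B(1)−Y(24)=-23≡3, so the shift is 3.
Subtract 3 from each ciphertext letter:
B(1): 1−3=-2≡24 → Y
P(15): 15−3=12 → M
O(14): 14−3=11 → L
C(2): 2−3=-1≡25 → Z
U(20): 20−3=17 → R
Z(25): 25−3=22 → W
P(15): 15−3=12 → M
T(19): 19−3=16 → Q
T(19): 19−3=16 → Q
K(10): 10−3=7 → H
Q(16): 16−3=13 → N
Z(25): 25−3=22 → W
U(20): 20−3=17 → R
L(11): 11−3=8 → I

YMLZRWMQQHNWRI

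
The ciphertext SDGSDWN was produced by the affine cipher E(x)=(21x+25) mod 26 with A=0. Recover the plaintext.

The inverse of 21 mod 26 is 5, since 21·5=105≡1. Apply D(y)=5·(y−25) mod 26:
S(18): 5·(18−25)=-35≡17 → R
D(3): 5·(3−25)=-110≡20 → U
G(6): 5·(6−25)=-95≡9 → J
S(18): 5·(18−25)=-35≡17 → R
D(3): 5·(3−25)=-110≡20 → U
W(22): 5·(22−25)=-15≡11 → L
N(13): 5·(13−25)=-60≡18 → S

RUJRULS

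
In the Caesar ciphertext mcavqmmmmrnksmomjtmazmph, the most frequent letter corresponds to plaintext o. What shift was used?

The most frequent ciphertext letter is m (appears 9 times).
m is position 12; o is position 14.
Shift = -2≡24.

24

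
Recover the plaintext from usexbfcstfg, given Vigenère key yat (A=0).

wslzbmesahg

Repeat the key across the ciphertext: yatyatyatya
u(20)−y(24): -4≡22 → w
s(18)−a(0): 18 → s
e(4)−t(19): -15≡11 → l
x(23)−y(24): -1≡25 → z
b(1)−a(0): 1 → b
f(5)−t(19): -14≡12 → m
c(2)−y(24): -22≡4 → e
s(18)−a(0): 18 → s
t(19)−t(19): 0 → a
f(5)−y(24): -19≡7 → h
g(6)−a(0): 6 → g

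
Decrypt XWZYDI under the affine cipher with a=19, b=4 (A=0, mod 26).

BQXMPS

The inverse of 19 mod 26 is 11, since 19·11=209≡1. Apply D(y)=11·(y−4) mod 26:
X(23): 11·(23−4)=209≡1 → B
W(22): 11·(22−4)=198≡16 → Q
Z(25): 11·(25−4)=231≡23 → X
Y(24): 11·(24−4)=220≡12 → M
D(3): 11·(3−4)=-11≡15 → P
I(8): 11·(8−4)=44≡18 → S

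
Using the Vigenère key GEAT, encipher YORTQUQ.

ESRMWYQ

Repeat the key across the message: GEATGEA
Y(24)+G(6): 30≡4 → E
O(14)+E(4): 18 → S
R(17)+A(0): 17 → R
T(19)+T(19): 38≡12 → M
Q(16)+G(6): 22 → W
U(20)+E(4): 24 → Y
Q(16)+A(0): 16 → Q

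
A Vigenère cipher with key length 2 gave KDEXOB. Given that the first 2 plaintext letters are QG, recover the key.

Subtract each crib letter from the matching ciphertext letter (mod 26):
K(10)−Q(16)=-6≡20 → U
D(3)−G(6)=-3≡23 → X

UX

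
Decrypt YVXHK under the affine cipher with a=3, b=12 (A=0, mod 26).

The inverse of 3 mod 26 is 9, since 3·9=27≡1. Apply D(y)=9·(y−12) mod 26:
Y(24): 9·(24−12)=108≡4 → E
V(21): 9·(21−12)=81≡3 → D
X(23): 9·(23−12)=99≡21 → V
H(7): 9·(7−12)=-45≡7 → H
K(10): 9·(10−12)=-18≡8 → I

EDVHI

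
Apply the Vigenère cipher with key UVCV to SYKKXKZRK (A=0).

Repeat the key across the message: UVCVUVCVU
S(18)+U(20): 38≡12 → M
Y(24)+V(21): 45≡19 → T
K(10)+C(2): 12 → M
K(10)+V(21): 31≡5 → F
X(23)+U(20): 43≡17 → R
K(10)+V(21): 31≡5 → F
Z(25)+C(2): 27≡1 → B
R(17)+V(21): 38≡12 → M
K(10)+U(20): 30≡4 → E

MTMFRFBME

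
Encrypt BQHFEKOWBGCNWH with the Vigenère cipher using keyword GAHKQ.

Repeat the key across the message: GAHKQGAHKQGAHK
B(1)+G(6): 7 → H
Q(16)+A(0): 16 → Q
H(7)+H(7): 14 → O
F(5)+K(10): 15 → P
E(4)+Q(16): 20 → U
K(10)+G(6): 16 → Q
O(14)+A(0): 14 → O
W(22)+H(7): 29≡3 → D
B(1)+K(10): 11 → L
G(6)+Q(16): 22 → W
C(2)+G(6): 8 → I
N(13)+A(0): 13 → N
W(22)+H(7): 29≡3 → D
H(7)+K(10): 17 → R

HQOPUQODLWINDR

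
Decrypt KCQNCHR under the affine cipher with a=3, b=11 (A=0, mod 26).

RXTSXQC

The inverse of 3 mod 26 is 9, since 3·9=27≡1. Apply D(y)=9·(y−11) mod 26:
K(10): 9·(10−11)=-9≡17 → R
C(2): 9·(2−11)=-81≡23 → X
Q(16): 9·(16−11)=45≡19 → T
N(13): 9·(13−11)=18 → S
C(2): 9·(2−11)=-81≡23 → X
H(7): 9·(7−11)=-36≡16 → Q
R(17): 9·(17−11)=54≡2 → C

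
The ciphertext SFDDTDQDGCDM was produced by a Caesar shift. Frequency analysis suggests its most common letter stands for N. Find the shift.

The most frequent ciphertext letter is D (appears 5 times).
D is position 3; N is position 13.
Shift = -10≡16.

16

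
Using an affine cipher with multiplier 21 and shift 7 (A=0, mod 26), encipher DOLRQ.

SPEAF

D(3): 21·3+7=70≡18 → S
O(14): 21·14+7=301≡15 → P
L(11): 21·11+7=238≡4 → E
R(17): 21·17+7=364≡0 → A
Q(16): 21·16+7=343≡5 → F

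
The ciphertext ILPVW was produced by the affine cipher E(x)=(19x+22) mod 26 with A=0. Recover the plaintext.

CJBPA

The inverse of 19 mod 26 is 11, since 19·11=209≡1. Apply D(y)=11·(y−22) mod 26:
I(8): 11·(8−22)=-154≡2 → C
L(11): 11·(11−22)=-121≡9 → J
P(15): 11·(15−22)=-77≡1 → B
V(21): 11·(21−22)=-11≡15 → P
W(22): 11·(22−22)=0 → A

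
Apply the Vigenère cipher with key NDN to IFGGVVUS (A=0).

Repeat the key across the message: NDNNDNND
I(8)+N(13): 21 → V
F(5)+D(3): 8 → I
G(6)+N(13): 19 → T
G(6)+N(13): 19 → T
V(21)+D(3): 24 → Y
V(21)+N(13): 34≡8 → I
U(20)+N(13): 33≡7 → H
S(18)+D(3): 21 → V

VITTYIHV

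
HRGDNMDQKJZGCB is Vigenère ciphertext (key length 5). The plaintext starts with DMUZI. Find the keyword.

EFMEF

Subtract each crib letter from the matching ciphertext letter (mod 26):
H(7)−D(3)=4 → E
R(17)−M(12)=5 → F
G(6)−U(20)=-14≡12 → M
D(3)−Z(25)=-22≡4 → E
N(13)−I(8)=5 → F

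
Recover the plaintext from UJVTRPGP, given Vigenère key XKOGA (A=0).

XZHNRSWB

Repeat the key across the ciphertext: XKOGAXKO
U(20)−X(23): -3≡23 → X
J(9)−K(10): -1≡25 → Z
V(21)−O(14): 7 → H
T(19)−G(6): 13 → N
R(17)−A(0): 17 → R
P(15)−X(23): -8≡18 → S
G(6)−K(10): -4≡22 → W
P(15)−O(14): 1 → B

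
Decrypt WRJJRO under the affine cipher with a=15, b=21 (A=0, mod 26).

The inverse of 15 mod 26 is 7, since 15·7=105≡1. Apply D(y)=7·(y−21) mod 26:
W(22): 7·(22−21)=7 → H
R(17): 7·(17−21)=-28≡24 → Y
J(9): 7·(9−21)=-84≡20 → U
J(9): 7·(9−21)=-84≡20 → U
R(17): 7·(17−21)=-28≡24 → Y
O(14): 7·(14−21)=-49≡3 → D

HYUUYD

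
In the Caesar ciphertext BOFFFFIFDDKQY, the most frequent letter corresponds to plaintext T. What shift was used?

The most frequent ciphertext letter is F (appears 5 times).
F is position 5; T is position 19.
Shift = -14≡12.

12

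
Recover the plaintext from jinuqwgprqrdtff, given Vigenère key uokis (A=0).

Repeat the key across the ciphertext: uokisuokisuokis
j(9)−u(20): -11≡15 → p
i(8)−o(14): -6≡20 → u
n(13)−k(10): 3 → d
u(20)−i(8): 12 → m
q(16)−s(18): -2≡24 → y
w(22)−u(20): 2 → c
g(6)−o(14): -8≡18 → s
p(15)−k(10): 5 → f
r(17)−i(8): 9 → j
q(16)−s(18): -2≡24 → y
r(17)−u(20): -3≡23 → x
d(3)−o(14): -11≡15 → p
t(19)−k(10): 9 → j
f(5)−i(8): -3≡23 → x
f(5)−s(18): -13≡13 → n

pudmycsfjyxpjxn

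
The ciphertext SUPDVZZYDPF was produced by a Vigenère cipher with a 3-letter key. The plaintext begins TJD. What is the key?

ZLM

Subtract each crib letter from the matching ciphertext letter (mod 26):
S(18)−T(19)=-1≡25 → Z
U(20)−J(9)=11 → L
P(15)−D(3)=12 → M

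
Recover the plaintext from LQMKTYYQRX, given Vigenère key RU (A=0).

Repeat the key across the ciphertext: RURURURURU
L(11)−R(17): -6≡20 → U
Q(16)−U(20): -4≡22 → W
M(12)−R(17): -5≡21 → V
K(10)−U(20): -10≡16 → Q
T(19)−R(17): 2 → C
Y(24)−U(20): 4 → E
Y(24)−R(17): 7 → H
Q(16)−U(20): -4≡22 → W
R(17)−R(17): 0 → A
X(23)−U(20): 3 → D

UWVQCEHWAD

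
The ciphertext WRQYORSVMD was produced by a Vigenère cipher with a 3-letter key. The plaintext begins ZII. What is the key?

Subtract each crib letter from the matching ciphertext letter (mod 26):
W(22)−Z(25)=-3≡23 → X
R(17)−I(8)=9 → J
Q(16)−I(8)=8 → I

XJI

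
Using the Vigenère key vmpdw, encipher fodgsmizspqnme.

Repeat the key across the message: vmpdwvmpdwvmpd
f(5)+v(21): 26≡0 → a
o(14)+m(12): 26≡0 → a
d(3)+p(15): 18 → s
g(6)+d(3): 9 → j
s(18)+w(22): 40≡14 → o
m(12)+v(21): 33≡7 → h
i(8)+m(12): 20 → u
z(25)+p(15): 40≡14 → o
s(18)+d(3): 21 → v
p(15)+w(22): 37≡11 → l
q(16)+v(21): 37≡11 → l
n(13)+m(12): 25 → z
m(12)+p(15): 27≡1 → b
e(4)+d(3): 7 → h

aasjohuovllzbh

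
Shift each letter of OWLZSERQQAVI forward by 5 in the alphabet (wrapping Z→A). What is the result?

O(14): 14+5=19 → T
W(22): 22+5=27≡1 → B
L(11): 11+5=16 → Q
Z(25): 25+5=30≡4 → E
S(18): 18+5=23 → X
E(4): 4+5=9 → J
R(17): 17+5=22 → W
Q(16): 16+5=21 → V
Q(16): 16+5=21 → V
A(0): 0+5=5 → F
V(21): 21+5=26≡0 → A
I(8): 8+5=13 → N

TBQEXJWVVFAN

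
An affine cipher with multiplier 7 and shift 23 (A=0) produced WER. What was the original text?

The inverse of 7 mod 26 is 15, since 7·15=105≡1. Apply D(y)=15·(y−23) mod 26:
W(22): 15·(22−23)=-15≡11 → L
E(4): 15·(4−23)=-285≡1 → B
R(17): 15·(17−23)=-90≡14 → O

LBO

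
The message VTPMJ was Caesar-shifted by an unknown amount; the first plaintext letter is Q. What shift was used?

5

From the crib: V(21)−Q(16)=5, so the shift is 5.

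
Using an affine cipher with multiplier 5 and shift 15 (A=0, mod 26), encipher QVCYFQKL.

RQZFORNS

Q(16): 5·16+15=95≡17 → R
V(21): 5·21+15=120≡16 → Q
C(2): 5·2+15=25 → Z
Y(24): 5·24+15=135≡5 → F
F(5): 5·5+15=40≡14 → O
Q(16): 5·16+15=95≡17 → R
K(10): 5·10+15=65≡13 → N
L(11): 5·11+15=70≡18 → S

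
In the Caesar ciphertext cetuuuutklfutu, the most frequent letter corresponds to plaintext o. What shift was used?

6

The most frequent ciphertext letter is u (appears 6 times).
u is position 20; o is position 14.
Shift = 6.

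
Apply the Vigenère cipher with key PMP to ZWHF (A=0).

OIWU

Repeat the key across the message: PMPP
Z(25)+P(15): 40≡14 → O
W(22)+M(12): 34≡8 → I
H(7)+P(15): 22 → W
F(5)+P(15): 20 → U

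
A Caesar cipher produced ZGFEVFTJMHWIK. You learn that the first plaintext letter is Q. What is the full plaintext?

From the crib: Z(25)−Q(16)=9, so the shift is 9.
Subtract 9 from each ciphertext letter:
Z(25): 25−9=16 → Q
G(6): 6−9=-3≡23 → X
F(5): 5−9=-4≡22 → W
E(4): 4−9=-5≡21 → V
V(21): 21−9=12 → M
F(5): 5−9=-4≡22 → W
T(19): 19−9=10 → K
J(9): 9−9=0 → A
M(12): 12−9=3 → D
H(7): 7−9=-2≡24 → Y
W(22): 22−9=13 → N
I(8): 8−9=-1≡25 → Z
K(10): 10−9=1 → B

QXWVMWKADYNZB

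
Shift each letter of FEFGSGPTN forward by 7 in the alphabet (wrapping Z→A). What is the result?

F(5): 5+7=12 → M
E(4): 4+7=11 → L
F(5): 5+7=12 → M
G(6): 6+7=13 → N
S(18): 18+7=25 → Z
G(6): 6+7=13 → N
P(15): 15+7=22 → W
T(19): 19+7=26≡0 → A
N(13): 13+7=20 → U

MLMNZNWAU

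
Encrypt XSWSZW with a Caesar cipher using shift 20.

RMQMTQ

X(23): 23+20=43≡17 → R
S(18): 18+20=38≡12 → M
W(22): 22+20=42≡16 → Q
S(18): 18+20=38≡12 → M
Z(25): 25+20=45≡19 → T
W(22): 22+20=42≡16 → Q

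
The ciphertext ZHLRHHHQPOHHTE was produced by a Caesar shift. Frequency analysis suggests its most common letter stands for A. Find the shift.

7

The most frequent ciphertext letter is H (appears 6 times).
H is position 7; A is position 0.
Shift = 7.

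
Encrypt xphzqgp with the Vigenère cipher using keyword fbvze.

cqcyulq

Repeat the key across the message: fbvzefb
x(23)+f(5): 28≡2 → c
p(15)+b(1): 16 → q
h(7)+v(21): 28≡2 → c
z(25)+z(25): 50≡24 → y
q(16)+e(4): 20 → u
g(6)+f(5): 11 → l
p(15)+b(1): 16 → q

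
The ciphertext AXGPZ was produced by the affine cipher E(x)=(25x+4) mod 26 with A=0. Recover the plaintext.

EHYPF

The inverse of 25 mod 26 is 25, since 25·25=625≡1. Apply D(y)=25·(y−4) mod 26:
A(0): 25·(0−4)=-100≡4 → E
X(23): 25·(23−4)=475≡7 → H
G(6): 25·(6−4)=50≡24 → Y
P(15): 25·(15−4)=275≡15 → P
Z(25): 25·(25−4)=525≡5 → F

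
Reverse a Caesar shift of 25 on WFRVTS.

XGSWUT

W(22): 22−25=-3≡23 → X
F(5): 5−25=-20≡6 → G
R(17): 17−25=-8≡18 → S
V(21): 21−25=-4≡22 → W
T(19): 19−25=-6≡20 → U
S(18): 18−25=-7≡19 → T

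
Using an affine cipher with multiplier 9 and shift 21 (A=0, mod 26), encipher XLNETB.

X(23): 9·23+21=228≡20 → U
L(11): 9·11+21=120≡16 → Q
N(13): 9·13+21=138≡8 → I
E(4): 9·4+21=57≡5 → F
T(19): 9·19+21=192≡10 → K
B(1): 9·1+21=30≡4 → E

UQIFKE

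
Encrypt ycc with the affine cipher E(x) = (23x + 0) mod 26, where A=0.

y(24): 23·24+0=552≡6 → g
c(2): 23·2+0=46≡20 → u
c(2): 23·2+0=46≡20 → u

guu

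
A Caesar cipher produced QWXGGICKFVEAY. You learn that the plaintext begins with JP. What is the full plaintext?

JPQZZBVDYOXTR

From the crib: Q(16)−J(9)=7, so the shift is 7.
Subtract 7 from each ciphertext letter:
Q(16): 16−7=9 → J
W(22): 22−7=15 → P
X(23): 23−7=16 → Q
G(6): 6−7=-1≡25 → Z
G(6): 6−7=-1≡25 → Z
I(8): 8−7=1 → B
C(2): 2−7=-5≡21 → V
K(10): 10−7=3 → D
F(5): 5−7=-2≡24 → Y
V(21): 21−7=14 → O
E(4): 4−7=-3≡23 → X
A(0): 0−7=-7≡19 → T
Y(24): 24−7=17 → R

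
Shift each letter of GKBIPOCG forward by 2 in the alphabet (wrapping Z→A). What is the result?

G(6): 6+2=8 → I
K(10): 10+2=12 → M
B(1): 1+2=3 → D
I(8): 8+2=10 → K
P(15): 15+2=17 → R
O(14): 14+2=16 → Q
C(2): 2+2=4 → E
G(6): 6+2=8 → I

IMDKRQEI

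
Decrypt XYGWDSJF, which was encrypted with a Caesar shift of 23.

ABJZGVMI

X(23): 23−23=0 → A
Y(24): 24−23=1 → B
G(6): 6−23=-17≡9 → J
W(22): 22−23=-1≡25 → Z
D(3): 3−23=-20≡6 → G
S(18): 18−23=-5≡21 → V
J(9): 9−23=-14≡12 → M
F(5): 5−23=-18≡8 → I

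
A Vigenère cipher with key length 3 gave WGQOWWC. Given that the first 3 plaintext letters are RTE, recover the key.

FNM

Subtract each crib letter from the matching ciphertext letter (mod 26):
W(22)−R(17)=5 → F
G(6)−T(19)=-13≡13 → N
Q(16)−E(4)=12 → M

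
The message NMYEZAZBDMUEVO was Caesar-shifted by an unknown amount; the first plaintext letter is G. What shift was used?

7

From the crib: N(13)−G(6)=7, so the shift is 7.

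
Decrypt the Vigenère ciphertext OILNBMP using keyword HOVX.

HUQQUYU

Repeat the key across the ciphertext: HOVXHOV
O(14)−H(7): 7 → H
I(8)−O(14): -6≡20 → U
L(11)−V(21): -10≡16 → Q
N(13)−X(23): -10≡16 → Q
B(1)−H(7): -6≡20 → U
M(12)−O(14): -2≡24 → Y
P(15)−V(21): -6≡20 → U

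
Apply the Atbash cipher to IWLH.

RDOS

I(8) → R(17)
W(22) → D(3)
L(11) → O(14)
H(7) → S(18)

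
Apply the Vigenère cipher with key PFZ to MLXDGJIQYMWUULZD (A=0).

Repeat the key across the message: PFZPFZPFZPFZPFZP
M(12)+P(15): 27≡1 → B
L(11)+F(5): 16 → Q
X(23)+Z(25): 48≡22 → W
D(3)+P(15): 18 → S
G(6)+F(5): 11 → L
J(9)+Z(25): 34≡8 → I
I(8)+P(15): 23 → X
Q(16)+F(5): 21 → V
Y(24)+Z(25): 49≡23 → X
M(12)+P(15): 27≡1 → B
W(22)+F(5): 27≡1 → B
U(20)+Z(25): 45≡19 → T
U(20)+P(15): 35≡9 → J
L(11)+F(5): 16 → Q
Z(25)+Z(25): 50≡24 → Y
D(3)+P(15): 18 → S

BQWSLIXVXBBTJQYS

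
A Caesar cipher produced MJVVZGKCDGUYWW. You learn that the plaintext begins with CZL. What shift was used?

From the crib: M(12)−C(2)=10, so the shift is 10.

10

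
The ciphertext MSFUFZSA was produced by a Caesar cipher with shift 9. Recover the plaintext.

M(12): 12−9=3 → D
S(18): 18−9=9 → J
F(5): 5−9=-4≡22 → W
U(20): 20−9=11 → L
F(5): 5−9=-4≡22 → W
Z(25): 25−9=16 → Q
S(18): 18−9=9 → J
A(0): 0−9=-9≡17 → R

DJWLWQJR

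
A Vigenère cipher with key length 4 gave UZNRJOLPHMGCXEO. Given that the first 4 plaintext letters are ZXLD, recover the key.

VCCO

Subtract each crib letter from the matching ciphertext letter (mod 26):
U(20)−Z(25)=-5≡21 → V
Z(25)−X(23)=2 → C
N(13)−L(11)=2 → C
R(17)−D(3)=14 → O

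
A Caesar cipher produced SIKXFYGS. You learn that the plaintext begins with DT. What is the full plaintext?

From the crib: S(18)−D(3)=15, so the shift is 15.
Subtract 15 from each ciphertext letter:
S(18): 18−15=3 → D
I(8): 8−15=-7≡19 → T
K(10): 10−15=-5≡21 → V
X(23): 23−15=8 → I
F(5): 5−15=-10≡16 → Q
Y(24): 24−15=9 → J
G(6): 6−15=-9≡17 → R
S(18): 18−15=3 → D

DTVIQJRD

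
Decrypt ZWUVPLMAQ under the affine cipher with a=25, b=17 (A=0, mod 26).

SVXWCGFRB

The inverse of 25 mod 26 is 25, since 25·25=625≡1. Apply D(y)=25·(y−17) mod 26:
Z(25): 25·(25−17)=200≡18 → S
W(22): 25·(22−17)=125≡21 → V
U(20): 25·(20−17)=75≡23 → X
V(21): 25·(21−17)=100≡22 → W
P(15): 25·(15−17)=-50≡2 → C
L(11): 25·(11−17)=-150≡6 → G
M(12): 25·(12−17)=-125≡5 → F
A(0): 25·(0−17)=-425≡17 → R
Q(16): 25·(16−17)=-25≡1 → B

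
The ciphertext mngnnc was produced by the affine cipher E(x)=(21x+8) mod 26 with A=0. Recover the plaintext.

uzqzzw

The inverse of 21 mod 26 is 5, since 21·5=105≡1. Apply D(y)=5·(y−8) mod 26:
m(12): 5·(12−8)=20 → u
n(13): 5·(13−8)=25 → z
g(6): 5·(6−8)=-10≡16 → q
n(13): 5·(13−8)=25 → z
n(13): 5·(13−8)=25 → z
c(2): 5·(2−8)=-30≡22 → w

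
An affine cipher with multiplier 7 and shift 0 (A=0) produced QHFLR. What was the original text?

The inverse of 7 mod 26 is 15, since 7·15=105≡1. Apply D(y)=15·(y−0) mod 26:
Q(16): 15·(16−0)=240≡6 → G
H(7): 15·(7−0)=105≡1 → B
F(5): 15·(5−0)=75≡23 → X
L(11): 15·(11−0)=165≡9 → J
R(17): 15·(17−0)=255≡21 → V

GBXJV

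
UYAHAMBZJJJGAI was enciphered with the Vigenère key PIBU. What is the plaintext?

FQZNLEAFUBIMLA

Repeat the key across the ciphertext: PIBUPIBUPIBUPI
U(20)−P(15): 5 → F
Y(24)−I(8): 16 → Q
A(0)−B(1): -1≡25 → Z
H(7)−U(20): -13≡13 → N
A(0)−P(15): -15≡11 → L
M(12)−I(8): 4 → E
B(1)−B(1): 0 → A
Z(25)−U(20): 5 → F
J(9)−P(15): -6≡20 → U
J(9)−I(8): 1 → B
J(9)−B(1): 8 → I
G(6)−U(20): -14≡12 → M
A(0)−P(15): -15≡11 → L
I(8)−I(8): 0 → A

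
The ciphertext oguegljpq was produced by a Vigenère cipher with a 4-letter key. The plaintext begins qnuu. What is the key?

Subtract each crib letter from the matching ciphertext letter (mod 26):
o(14)−q(16)=-2≡24 → y
g(6)−n(13)=-7≡19 → t
u(20)−u(20)=0 → a
e(4)−u(20)=-16≡10 → k

ytak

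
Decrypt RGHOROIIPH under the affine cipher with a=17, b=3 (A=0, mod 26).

KROTKTLLQO

The inverse of 17 mod 26 is 23, since 17·23=391≡1. Apply D(y)=23·(y−3) mod 26:
R(17): 23·(17−3)=322≡10 → K
G(6): 23·(6−3)=69≡17 → R
H(7): 23·(7−3)=92≡14 → O
O(14): 23·(14−3)=253≡19 → T
R(17): 23·(17−3)=322≡10 → K
O(14): 23·(14−3)=253≡19 → T
I(8): 23·(8−3)=115≡11 → L
I(8): 23·(8−3)=115≡11 → L
P(15): 23·(15−3)=276≡16 → Q
H(7): 23·(7−3)=92≡14 → O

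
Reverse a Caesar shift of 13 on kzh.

k(10): 10−13=-3≡23 → x
z(25): 25−13=12 → m
h(7): 7−13=-6≡20 → u

xmu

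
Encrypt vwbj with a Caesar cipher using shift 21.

qrwe

v(21): 21+21=42≡16 → q
w(22): 22+21=43≡17 → r
b(1): 1+21=22 → w
j(9): 9+21=30≡4 → e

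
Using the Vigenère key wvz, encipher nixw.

jdws

Repeat the key across the message: wvzw
n(13)+w(22): 35≡9 → j
i(8)+v(21): 29≡3 → d
x(23)+z(25): 48≡22 → w
w(22)+w(22): 44≡18 → s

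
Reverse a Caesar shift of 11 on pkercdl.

p(15): 15−11=4 → e
k(10): 10−11=-1≡25 → z
e(4): 4−11=-7≡19 → t
r(17): 17−11=6 → g
c(2): 2−11=-9≡17 → r
d(3): 3−11=-8≡18 → s
l(11): 11−11=0 → a

eztgrsa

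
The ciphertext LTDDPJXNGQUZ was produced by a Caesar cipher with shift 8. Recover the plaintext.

L(11): 11−8=3 → D
T(19): 19−8=11 → L
D(3): 3−8=-5≡21 → V
D(3): 3−8=-5≡21 → V
P(15): 15−8=7 → H
J(9): 9−8=1 → B
X(23): 23−8=15 → P
N(13): 13−8=5 → F
G(6): 6−8=-2≡24 → Y
Q(16): 16−8=8 → I
U(20): 20−8=12 → M
Z(25): 25−8=17 → R

DLVVHBPFYIMR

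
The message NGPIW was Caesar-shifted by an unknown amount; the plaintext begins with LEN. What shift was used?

From the crib: N(13)−L(11)=2, so the shift is 2.

2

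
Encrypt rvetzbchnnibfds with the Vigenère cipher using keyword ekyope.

vfchofgrlbxfjnq

Repeat the key across the message: ekyopeekyopeeky
r(17)+e(4): 21 → v
v(21)+k(10): 31≡5 → f
e(4)+y(24): 28≡2 → c
t(19)+o(14): 33≡7 → h
z(25)+p(15): 40≡14 → o
b(1)+e(4): 5 → f
c(2)+e(4): 6 → g
h(7)+k(10): 17 → r
n(13)+y(24): 37≡11 → l
n(13)+o(14): 27≡1 → b
i(8)+p(15): 23 → x
b(1)+e(4): 5 → f
f(5)+e(4): 9 → j
d(3)+k(10): 13 → n
s(18)+y(24): 42≡16 → q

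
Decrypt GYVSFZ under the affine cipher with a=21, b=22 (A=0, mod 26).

YKVGTP

The inverse of 21 mod 26 is 5, since 21·5=105≡1. Apply D(y)=5·(y−22) mod 26:
G(6): 5·(6−22)=-80≡24 → Y
Y(24): 5·(24−22)=10 → K
V(21): 5·(21−22)=-5≡21 → V
S(18): 5·(18−22)=-20≡6 → G
F(5): 5·(5−22)=-85≡19 → T
Z(25): 5·(25−22)=15 → P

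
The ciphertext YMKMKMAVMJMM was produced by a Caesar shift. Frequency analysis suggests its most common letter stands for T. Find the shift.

The most frequent ciphertext letter is M (appears 6 times).
M is position 12; T is position 19.
Shift = -7≡19.

19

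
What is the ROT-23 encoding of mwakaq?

jtxhxn

m(12): 12+23=35≡9 → j
w(22): 22+23=45≡19 → t
a(0): 0+23=23 → x
k(10): 10+23=33≡7 → h
a(0): 0+23=23 → x
q(16): 16+23=39≡13 → n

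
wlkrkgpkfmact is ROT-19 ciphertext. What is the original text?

dsryrnwrmthja

w(22): 22−19=3 → d
l(11): 11−19=-8≡18 → s
k(10): 10−19=-9≡17 → r
r(17): 17−19=-2≡24 → y
k(10): 10−19=-9≡17 → r
g(6): 6−19=-13≡13 → n
p(15): 15−19=-4≡22 → w
k(10): 10−19=-9≡17 → r
f(5): 5−19=-14≡12 → m
m(12): 12−19=-7≡19 → t
a(0): 0−19=-19≡7 → h
c(2): 2−19=-17≡9 → j
t(19): 19−19=0 → a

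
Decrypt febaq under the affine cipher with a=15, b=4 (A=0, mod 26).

hafyg

The inverse of 15 mod 26 is 7, since 15·7=105≡1. Apply D(y)=7·(y−4) mod 26:
f(5): 7·(5−4)=7 → h
e(4): 7·(4−4)=0 → a
b(1): 7·(1−4)=-21≡5 → f
a(0): 7·(0−4)=-28≡24 → y
q(16): 7·(16−4)=84≡6 → g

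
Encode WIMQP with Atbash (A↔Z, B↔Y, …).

DRNJK

W(22) → D(3)
I(8) → R(17)
M(12) → N(13)
Q(16) → J(9)
P(15) → K(10)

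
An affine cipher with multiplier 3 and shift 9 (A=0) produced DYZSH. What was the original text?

The inverse of 3 mod 26 is 9, since 3·9=27≡1. Apply D(y)=9·(y−9) mod 26:
D(3): 9·(3−9)=-54≡24 → Y
Y(24): 9·(24−9)=135≡5 → F
Z(25): 9·(25−9)=144≡14 → O
S(18): 9·(18−9)=81≡3 → D
H(7): 9·(7−9)=-18≡8 → I

YFODI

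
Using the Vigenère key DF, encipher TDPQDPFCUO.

Repeat the key across the message: DFDFDFDFDF
T(19)+D(3): 22 → W
D(3)+F(5): 8 → I
P(15)+D(3): 18 → S
Q(16)+F(5): 21 → V
D(3)+D(3): 6 → G
P(15)+F(5): 20 → U
F(5)+D(3): 8 → I
C(2)+F(5): 7 → H
U(20)+D(3): 23 → X
O(14)+F(5): 19 → T

WISVGUIHXT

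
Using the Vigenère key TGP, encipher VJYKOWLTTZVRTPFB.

Repeat the key across the message: TGPTGPTGPTGPTGPT
V(21)+T(19): 40≡14 → O
J(9)+G(6): 15 → P
Y(24)+P(15): 39≡13 → N
K(10)+T(19): 29≡3 → D
O(14)+G(6): 20 → U
W(22)+P(15): 37≡11 → L
L(11)+T(19): 30≡4 → E
T(19)+G(6): 25 → Z
T(19)+P(15): 34≡8 → I
Z(25)+T(19): 44≡18 → S
V(21)+G(6): 27≡1 → B
R(17)+P(15): 32≡6 → G
T(19)+T(19): 38≡12 → M
P(15)+G(6): 21 → V
F(5)+P(15): 20 → U
B(1)+T(19): 20 → U

OPNDULEZISBGMVUU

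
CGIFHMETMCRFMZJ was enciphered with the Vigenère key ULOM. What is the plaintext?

IVUTNBQHSRDTSOV

Repeat the key across the ciphertext: ULOMULOMULOMULO
C(2)−U(20): -18≡8 → I
G(6)−L(11): -5≡21 → V
I(8)−O(14): -6≡20 → U
F(5)−M(12): -7≡19 → T
H(7)−U(20): -13≡13 → N
M(12)−L(11): 1 → B
E(4)−O(14): -10≡16 → Q
T(19)−M(12): 7 → H
M(12)−U(20): -8≡18 → S
C(2)−L(11): -9≡17 → R
R(17)−O(14): 3 → D
F(5)−M(12): -7≡19 → T
M(12)−U(20): -8≡18 → S
Z(25)−L(11): 14 → O
J(9)−O(14): -5≡21 → V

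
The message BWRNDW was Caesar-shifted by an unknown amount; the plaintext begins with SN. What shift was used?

9

From the crib: B(1)−S(18)=-17≡9, so the shift is 9.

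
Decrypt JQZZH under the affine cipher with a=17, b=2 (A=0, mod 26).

FKJJL

The inverse of 17 mod 26 is 23, since 17·23=391≡1. Apply D(y)=23·(y−2) mod 26:
J(9): 23·(9−2)=161≡5 → F
Q(16): 23·(16−2)=322≡10 → K
Z(25): 23·(25−2)=529≡9 → J
Z(25): 23·(25−2)=529≡9 → J
H(7): 23·(7−2)=115≡11 → L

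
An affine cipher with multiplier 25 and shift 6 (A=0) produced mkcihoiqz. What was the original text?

uweyzsyqh

The inverse of 25 mod 26 is 25, since 25·25=625≡1. Apply D(y)=25·(y−6) mod 26:
m(12): 25·(12−6)=150≡20 → u
k(10): 25·(10−6)=100≡22 → w
c(2): 25·(2−6)=-100≡4 → e
i(8): 25·(8−6)=50≡24 → y
h(7): 25·(7−6)=25 → z
o(14): 25·(14−6)=200≡18 → s
i(8): 25·(8−6)=50≡24 → y
q(16): 25·(16−6)=250≡16 → q
z(25): 25·(25−6)=475≡7 → h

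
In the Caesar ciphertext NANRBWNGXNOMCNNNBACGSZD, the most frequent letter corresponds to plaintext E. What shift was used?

9

The most frequent ciphertext letter is N (appears 7 times).
N is position 13; E is position 4.
Shift = 9.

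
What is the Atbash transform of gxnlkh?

g(6) → t(19)
x(23) → c(2)
n(13) → m(12)
l(11) → o(14)
k(10) → p(15)
h(7) → s(18)

tcmops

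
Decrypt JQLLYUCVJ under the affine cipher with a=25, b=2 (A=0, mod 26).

The inverse of 25 mod 26 is 25, since 25·25=625≡1. Apply D(y)=25·(y−2) mod 26:
J(9): 25·(9−2)=175≡19 → T
Q(16): 25·(16−2)=350≡12 → M
L(11): 25·(11−2)=225≡17 → R
L(11): 25·(11−2)=225≡17 → R
Y(24): 25·(24−2)=550≡4 → E
U(20): 25·(20−2)=450≡8 → I
C(2): 25·(2−2)=0 → A
V(21): 25·(21−2)=475≡7 → H
J(9): 25·(9−2)=175≡19 → T

TMRREIAHT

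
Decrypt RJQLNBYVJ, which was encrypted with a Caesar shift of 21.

R(17): 17−21=-4≡22 → W
J(9): 9−21=-12≡14 → O
Q(16): 16−21=-5≡21 → V
L(11): 11−21=-10≡16 → Q
N(13): 13−21=-8≡18 → S
B(1): 1−21=-20≡6 → G
Y(24): 24−21=3 → D
V(21): 21−21=0 → A
J(9): 9−21=-12≡14 → O

WOVQSGDAO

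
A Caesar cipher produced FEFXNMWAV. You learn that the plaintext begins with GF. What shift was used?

From the crib: F(5)−G(6)=-1≡25, so the shift is 25.

25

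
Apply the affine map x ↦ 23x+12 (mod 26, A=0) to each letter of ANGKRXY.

A(0): 23·0+12=12 → M
N(13): 23·13+12=311≡25 → Z
G(6): 23·6+12=150≡20 → U
K(10): 23·10+12=242≡8 → I
R(17): 23·17+12=403≡13 → N
X(23): 23·23+12=541≡21 → V
Y(24): 23·24+12=564≡18 → S

MZUINVS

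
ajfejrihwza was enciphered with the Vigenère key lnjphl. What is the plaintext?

Repeat the key across the ciphertext: lnjphllnjph
a(0)−l(11): -11≡15 → p
j(9)−n(13): -4≡22 → w
f(5)−j(9): -4≡22 → w
e(4)−p(15): -11≡15 → p
j(9)−h(7): 2 → c
r(17)−l(11): 6 → g
i(8)−l(11): -3≡23 → x
h(7)−n(13): -6≡20 → u
w(22)−j(9): 13 → n
z(25)−p(15): 10 → k
a(0)−h(7): -7≡19 → t

pwwpcgxunkt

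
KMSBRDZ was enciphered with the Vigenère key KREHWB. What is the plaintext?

Repeat the key across the ciphertext: KREHWBK
K(10)−K(10): 0 → A
M(12)−R(17): -5≡21 → V
S(18)−E(4): 14 → O
B(1)−H(7): -6≡20 → U
R(17)−W(22): -5≡21 → V
D(3)−B(1): 2 → C
Z(25)−K(10): 15 → P

AVOUVCP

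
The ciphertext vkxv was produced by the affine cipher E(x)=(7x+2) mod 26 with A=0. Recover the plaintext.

The inverse of 7 mod 26 is 15, since 7·15=105≡1. Apply D(y)=15·(y−2) mod 26:
v(21): 15·(21−2)=285≡25 → z
k(10): 15·(10−2)=120≡16 → q
x(23): 15·(23−2)=315≡3 → d
v(21): 15·(21−2)=285≡25 → z

zqdz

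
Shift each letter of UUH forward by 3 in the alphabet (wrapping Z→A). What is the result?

U(20): 20+3=23 → X
U(20): 20+3=23 → X
H(7): 7+3=10 → K

XXK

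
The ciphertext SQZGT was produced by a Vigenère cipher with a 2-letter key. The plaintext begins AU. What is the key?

SW

Subtract each crib letter from the matching ciphertext letter (mod 26):
S(18)−A(0)=18 → S
Q(16)−U(20)=-4≡22 → W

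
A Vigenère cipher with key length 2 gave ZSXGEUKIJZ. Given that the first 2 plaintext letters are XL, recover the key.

CH

Subtract each crib letter from the matching ciphertext letter (mod 26):
Z(25)−X(23)=2 → C
S(18)−L(11)=7 → H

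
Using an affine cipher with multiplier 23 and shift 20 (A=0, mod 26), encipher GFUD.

CFML

G(6): 23·6+20=158≡2 → C
F(5): 23·5+20=135≡5 → F
U(20): 23·20+20=480≡12 → M
D(3): 23·3+20=89≡11 → L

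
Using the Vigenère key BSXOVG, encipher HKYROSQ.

ICVFJYR

Repeat the key across the message: BSXOVGB
H(7)+B(1): 8 → I
K(10)+S(18): 28≡2 → C
Y(24)+X(23): 47≡21 → V
R(17)+O(14): 31≡5 → F
O(14)+V(21): 35≡9 → J
S(18)+G(6): 24 → Y
Q(16)+B(1): 17 → R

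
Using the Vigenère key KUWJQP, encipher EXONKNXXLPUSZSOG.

ORKWACHRHYKHJMKP

Repeat the key across the message: KUWJQPKUWJQPKUWJ
E(4)+K(10): 14 → O
X(23)+U(20): 43≡17 → R
O(14)+W(22): 36≡10 → K
N(13)+J(9): 22 → W
K(10)+Q(16): 26≡0 → A
N(13)+P(15): 28≡2 → C
X(23)+K(10): 33≡7 → H
X(23)+U(20): 43≡17 → R
L(11)+W(22): 33≡7 → H
P(15)+J(9): 24 → Y
U(20)+Q(16): 36≡10 → K
S(18)+P(15): 33≡7 → H
Z(25)+K(10): 35≡9 → J
S(18)+U(20): 38≡12 → M
O(14)+W(22): 36≡10 → K
G(6)+J(9): 15 → P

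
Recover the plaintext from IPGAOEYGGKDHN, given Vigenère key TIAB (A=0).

PHGZVWYFNCDGU

Repeat the key across the ciphertext: TIABTIABTIABT
I(8)−T(19): -11≡15 → P
P(15)−I(8): 7 → H
G(6)−A(0): 6 → G
A(0)−B(1): -1≡25 → Z
O(14)−T(19): -5≡21 → V
E(4)−I(8): -4≡22 → W
Y(24)−A(0): 24 → Y
G(6)−B(1): 5 → F
G(6)−T(19): -13≡13 → N
K(10)−I(8): 2 → C
D(3)−A(0): 3 → D
H(7)−B(1): 6 → G
N(13)−T(19): -6≡20 → U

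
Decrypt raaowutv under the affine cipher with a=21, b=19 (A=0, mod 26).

The inverse of 21 mod 26 is 5, since 21·5=105≡1. Apply D(y)=5·(y−19) mod 26:
r(17): 5·(17−19)=-10≡16 → q
a(0): 5·(0−19)=-95≡9 → j
a(0): 5·(0−19)=-95≡9 → j
o(14): 5·(14−19)=-25≡1 → b
w(22): 5·(22−19)=15 → p
u(20): 5·(20−19)=5 → f
t(19): 5·(19−19)=0 → a
v(21): 5·(21−19)=10 → k

qjjbpfak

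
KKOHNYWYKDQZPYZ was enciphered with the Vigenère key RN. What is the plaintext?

TXXUWLFLTQZMYLI

Repeat the key across the ciphertext: RNRNRNRNRNRNRNR
K(10)−R(17): -7≡19 → T
K(10)−N(13): -3≡23 → X
O(14)−R(17): -3≡23 → X
H(7)−N(13): -6≡20 → U
N(13)−R(17): -4≡22 → W
Y(24)−N(13): 11 → L
W(22)−R(17): 5 → F
Y(24)−N(13): 11 → L
K(10)−R(17): -7≡19 → T
D(3)−N(13): -10≡16 → Q
Q(16)−R(17): -1≡25 → Z
Z(25)−N(13): 12 → M
P(15)−R(17): -2≡24 → Y
Y(24)−N(13): 11 → L
Z(25)−R(17): 8 → I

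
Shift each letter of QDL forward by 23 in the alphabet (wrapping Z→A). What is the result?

NAI

Q(16): 16+23=39≡13 → N
D(3): 3+23=26≡0 → A
L(11): 11+23=34≡8 → I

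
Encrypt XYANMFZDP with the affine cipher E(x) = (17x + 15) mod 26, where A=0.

QHPCLWYOK

X(23): 17·23+15=406≡16 → Q
Y(24): 17·24+15=423≡7 → H
A(0): 17·0+15=15 → P
N(13): 17·13+15=236≡2 → C
M(12): 17·12+15=219≡11 → L
F(5): 17·5+15=100≡22 → W
Z(25): 17·25+15=440≡24 → Y
D(3): 17·3+15=66≡14 → O
P(15): 17·15+15=270≡10 → K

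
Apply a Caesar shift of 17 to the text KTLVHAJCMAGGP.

K(10): 10+17=27≡1 → B
T(19): 19+17=36≡10 → K
L(11): 11+17=28≡2 → C
V(21): 21+17=38≡12 → M
H(7): 7+17=24 → Y
A(0): 0+17=17 → R
J(9): 9+17=26≡0 → A
C(2): 2+17=19 → T
M(12): 12+17=29≡3 → D
A(0): 0+17=17 → R
G(6): 6+17=23 → X
G(6): 6+17=23 → X
P(15): 15+17=32≡6 → G

BKCMYRATDRXXG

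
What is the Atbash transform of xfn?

cum

x(23) → c(2)
f(5) → u(20)
n(13) → m(12)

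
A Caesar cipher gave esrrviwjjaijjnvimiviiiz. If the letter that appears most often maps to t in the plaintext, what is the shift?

15

The most frequent ciphertext letter is i (appears 7 times).
i is position 8; t is position 19.
Shift = -11≡15.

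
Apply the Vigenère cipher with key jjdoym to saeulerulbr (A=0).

bjhijqadopp

Repeat the key across the message: jjdoymjjdoy
s(18)+j(9): 27≡1 → b
a(0)+j(9): 9 → j
e(4)+d(3): 7 → h
u(20)+o(14): 34≡8 → i
l(11)+y(24): 35≡9 → j
e(4)+m(12): 16 → q
r(17)+j(9): 26≡0 → a
u(20)+j(9): 29≡3 → d
l(11)+d(3): 14 → o
b(1)+o(14): 15 → p
r(17)+y(24): 41≡15 → p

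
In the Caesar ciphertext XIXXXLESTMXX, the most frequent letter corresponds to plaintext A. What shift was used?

The most frequent ciphertext letter is X (appears 6 times).
X is position 23; A is position 0.
Shift = 23.

23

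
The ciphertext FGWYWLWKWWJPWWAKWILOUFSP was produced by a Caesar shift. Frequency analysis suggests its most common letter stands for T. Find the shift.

3

The most frequent ciphertext letter is W (appears 8 times).
W is position 22; T is position 19.
Shift = 3.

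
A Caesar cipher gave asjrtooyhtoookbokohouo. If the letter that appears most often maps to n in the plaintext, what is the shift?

The most frequent ciphertext letter is o (appears 9 times).
o is position 14; n is position 13.
Shift = 1.

1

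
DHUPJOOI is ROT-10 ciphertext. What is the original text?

D(3): 3−10=-7≡19 → T
H(7): 7−10=-3≡23 → X
U(20): 20−10=10 → K
P(15): 15−10=5 → F
J(9): 9−10=-1≡25 → Z
O(14): 14−10=4 → E
O(14): 14−10=4 → E
I(8): 8−10=-2≡24 → Y

TXKFZEEY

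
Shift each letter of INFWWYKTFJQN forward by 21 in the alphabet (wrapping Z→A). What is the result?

DIARRTFOAELI

I(8): 8+21=29≡3 → D
N(13): 13+21=34≡8 → I
F(5): 5+21=26≡0 → A
W(22): 22+21=43≡17 → R
W(22): 22+21=43≡17 → R
Y(24): 24+21=45≡19 → T
K(10): 10+21=31≡5 → F
T(19): 19+21=40≡14 → O
F(5): 5+21=26≡0 → A
J(9): 9+21=30≡4 → E
Q(16): 16+21=37≡11 → L
N(13): 13+21=34≡8 → I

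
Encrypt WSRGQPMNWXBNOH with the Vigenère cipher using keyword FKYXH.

BCPDXUWLTEGXME

Repeat the key across the message: FKYXHFKYXHFKYX
W(22)+F(5): 27≡1 → B
S(18)+K(10): 28≡2 → C
R(17)+Y(24): 41≡15 → P
G(6)+X(23): 29≡3 → D
Q(16)+H(7): 23 → X
P(15)+F(5): 20 → U
M(12)+K(10): 22 → W
N(13)+Y(24): 37≡11 → L
W(22)+X(23): 45≡19 → T
X(23)+H(7): 30≡4 → E
B(1)+F(5): 6 → G
N(13)+K(10): 23 → X
O(14)+Y(24): 38≡12 → M
H(7)+X(23): 30≡4 → E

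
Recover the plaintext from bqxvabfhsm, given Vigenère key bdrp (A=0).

Repeat the key across the ciphertext: bdrpbdrpbd
b(1)−b(1): 0 → a
q(16)−d(3): 13 → n
x(23)−r(17): 6 → g
v(21)−p(15): 6 → g
a(0)−b(1): -1≡25 → z
b(1)−d(3): -2≡24 → y
f(5)−r(17): -12≡14 → o
h(7)−p(15): -8≡18 → s
s(18)−b(1): 17 → r
m(12)−d(3): 9 → j

anggzyosrj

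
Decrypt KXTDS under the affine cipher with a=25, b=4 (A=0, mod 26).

The inverse of 25 mod 26 is 25, since 25·25=625≡1. Apply D(y)=25·(y−4) mod 26:
K(10): 25·(10−4)=150≡20 → U
X(23): 25·(23−4)=475≡7 → H
T(19): 25·(19−4)=375≡11 → L
D(3): 25·(3−4)=-25≡1 → B
S(18): 25·(18−4)=350≡12 → M

UHLBM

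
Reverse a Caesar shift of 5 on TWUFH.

T(19): 19−5=14 → O
W(22): 22−5=17 → R
U(20): 20−5=15 → P
F(5): 5−5=0 → A
H(7): 7−5=2 → C

ORPAC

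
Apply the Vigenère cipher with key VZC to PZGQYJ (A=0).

KYILXL

Repeat the key across the message: VZCVZC
P(15)+V(21): 36≡10 → K
Z(25)+Z(25): 50≡24 → Y
G(6)+C(2): 8 → I
Q(16)+V(21): 37≡11 → L
Y(24)+Z(25): 49≡23 → X
J(9)+C(2): 11 → L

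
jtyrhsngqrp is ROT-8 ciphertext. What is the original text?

j(9): 9−8=1 → b
t(19): 19−8=11 → l
y(24): 24−8=16 → q
r(17): 17−8=9 → j
h(7): 7−8=-1≡25 → z
s(18): 18−8=10 → k
n(13): 13−8=5 → f
g(6): 6−8=-2≡24 → y
q(16): 16−8=8 → i
r(17): 17−8=9 → j
p(15): 15−8=7 → h

blqjzkfyijh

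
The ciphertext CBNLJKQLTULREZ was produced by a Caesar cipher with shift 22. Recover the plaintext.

C(2): 2−22=-20≡6 → G
B(1): 1−22=-21≡5 → F
N(13): 13−22=-9≡17 → R
L(11): 11−22=-11≡15 → P
J(9): 9−22=-13≡13 → N
K(10): 10−22=-12≡14 → O
Q(16): 16−22=-6≡20 → U
L(11): 11−22=-11≡15 → P
T(19): 19−22=-3≡23 → X
U(20): 20−22=-2≡24 → Y
L(11): 11−22=-11≡15 → P
R(17): 17−22=-5≡21 → V
E(4): 4−22=-18≡8 → I
Z(25): 25−22=3 → D

GFRPNOUPXYPVID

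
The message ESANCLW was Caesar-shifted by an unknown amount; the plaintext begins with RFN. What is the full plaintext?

RFNAPYJ

From the crib: E(4)−R(17)=-13≡13, so the shift is 13.
Subtract 13 from each ciphertext letter:
E(4): 4−13=-9≡17 → R
S(18): 18−13=5 → F
A(0): 0−13=-13≡13 → N
N(13): 13−13=0 → A
C(2): 2−13=-11≡15 → P
L(11): 11−13=-2≡24 → Y
W(22): 22−13=9 → J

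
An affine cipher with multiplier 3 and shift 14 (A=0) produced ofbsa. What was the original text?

The inverse of 3 mod 26 is 9, since 3·9=27≡1. Apply D(y)=9·(y−14) mod 26:
o(14): 9·(14−14)=0 → a
f(5): 9·(5−14)=-81≡23 → x
b(1): 9·(1−14)=-117≡13 → n
s(18): 9·(18−14)=36≡10 → k
a(0): 9·(0−14)=-126≡4 → e

axnke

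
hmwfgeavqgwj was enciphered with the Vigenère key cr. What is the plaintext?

fvuoenyeopus

Repeat the key across the ciphertext: crcrcrcrcrcr
h(7)−c(2): 5 → f
m(12)−r(17): -5≡21 → v
w(22)−c(2): 20 → u
f(5)−r(17): -12≡14 → o
g(6)−c(2): 4 → e
e(4)−r(17): -13≡13 → n
a(0)−c(2): -2≡24 → y
v(21)−r(17): 4 → e
q(16)−c(2): 14 → o
g(6)−r(17): -11≡15 → p
w(22)−c(2): 20 → u
j(9)−r(17): -8≡18 → s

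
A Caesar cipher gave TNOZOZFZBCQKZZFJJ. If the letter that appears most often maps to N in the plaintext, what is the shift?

The most frequent ciphertext letter is Z (appears 5 times).
Z is position 25; N is position 13.
Shift = 12.

12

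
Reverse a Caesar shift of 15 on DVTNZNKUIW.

OGEYKYVFTH

D(3): 3−15=-12≡14 → O
V(21): 21−15=6 → G
T(19): 19−15=4 → E
N(13): 13−15=-2≡24 → Y
Z(25): 25−15=10 → K
N(13): 13−15=-2≡24 → Y
K(10): 10−15=-5≡21 → V
U(20): 20−15=5 → F
I(8): 8−15=-7≡19 → T
W(22): 22−15=7 → H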